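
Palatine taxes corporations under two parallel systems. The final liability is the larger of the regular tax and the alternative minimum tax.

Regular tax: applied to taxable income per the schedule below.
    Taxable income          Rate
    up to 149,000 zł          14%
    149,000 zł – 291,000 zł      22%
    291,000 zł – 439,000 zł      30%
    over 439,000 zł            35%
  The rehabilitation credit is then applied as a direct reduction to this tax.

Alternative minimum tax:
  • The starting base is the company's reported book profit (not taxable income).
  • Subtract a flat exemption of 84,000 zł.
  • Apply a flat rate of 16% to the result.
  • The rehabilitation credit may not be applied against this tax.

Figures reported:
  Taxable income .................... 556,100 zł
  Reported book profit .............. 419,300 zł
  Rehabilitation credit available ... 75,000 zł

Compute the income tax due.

62,485 zł

Regular tax:
  149,000 zł × 14% = 20,860 zł
  142,000 zł × 22% = 31,240 zł
  148,000 zł × 30% = 44,400 zł
  117,100 zł × 35% = 40,985 zł
  → 137,485 zł
  Less rehabilitation credit 75,000 zł → 62,485 zł

Alternative minimum tax:
  Base (reported book profit): 419,300 zł
  Less exemption 84,000 zł → base 335,300 zł
  335,300 zł × 16% = 53,648 zł

62,485 zł > 53,648 zł, so the regular tax governs.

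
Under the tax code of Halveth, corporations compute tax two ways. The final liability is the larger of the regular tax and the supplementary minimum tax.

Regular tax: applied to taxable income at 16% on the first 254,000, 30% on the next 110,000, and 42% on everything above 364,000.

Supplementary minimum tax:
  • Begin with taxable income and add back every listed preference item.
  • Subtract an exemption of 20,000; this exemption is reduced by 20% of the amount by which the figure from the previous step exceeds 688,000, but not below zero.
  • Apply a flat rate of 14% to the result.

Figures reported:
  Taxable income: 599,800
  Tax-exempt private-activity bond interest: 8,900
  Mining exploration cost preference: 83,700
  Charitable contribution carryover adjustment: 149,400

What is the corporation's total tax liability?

172,676

Supplementary minimum tax:
  Adjusted income: 599,800 + 8,900 + 83,700 + 149,400 = 841,800
  Exemption: 20% × (841,800 − 688,000) = 30,760 ≥ 20,000, so the exemption is fully phased out
  Base: 841,800 − 0 = 841,800
  841,800 × 14% = 117,852

Regular tax:
  254,000 × 16% = 40,640
  110,000 × 30% = 33,000
  235,800 × 42% = 99,036
  → 172,676

172,676 > 117,852, so the regular tax governs.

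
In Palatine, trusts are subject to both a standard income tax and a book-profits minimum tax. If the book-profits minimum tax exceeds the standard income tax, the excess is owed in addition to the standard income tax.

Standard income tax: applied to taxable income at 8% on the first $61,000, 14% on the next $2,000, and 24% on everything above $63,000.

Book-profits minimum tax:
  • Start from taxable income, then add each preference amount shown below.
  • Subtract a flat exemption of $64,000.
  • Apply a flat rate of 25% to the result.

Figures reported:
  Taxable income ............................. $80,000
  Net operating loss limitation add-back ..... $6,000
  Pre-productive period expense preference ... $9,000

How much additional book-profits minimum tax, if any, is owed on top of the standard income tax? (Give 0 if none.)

Book-profits minimum tax:
  Adjusted income: $80,000 + $6,000 + $9,000 = $95,000
  Less exemption $64,000 → base $31,000
  $31,000 × 25% = $7,750

Standard income tax:
  $61,000 × 8% = $4,880
  $2,000 × 14% = $280
  $17,000 × 24% = $4,080
  → $9,240

$7,750 ≤ $9,240, so no add-on is due.

$0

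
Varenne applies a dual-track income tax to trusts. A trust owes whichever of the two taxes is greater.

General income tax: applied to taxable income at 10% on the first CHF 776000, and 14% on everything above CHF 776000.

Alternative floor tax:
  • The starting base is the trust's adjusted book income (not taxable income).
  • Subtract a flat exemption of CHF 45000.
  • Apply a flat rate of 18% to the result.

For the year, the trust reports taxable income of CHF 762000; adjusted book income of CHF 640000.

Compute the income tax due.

CHF 107100

General income tax:
  CHF 762000 × 10% = CHF 76200

Alternative floor tax:
  Base (adjusted book income): CHF 640000
  Less exemption CHF 45000 → base CHF 595000
  CHF 595000 × 18% = CHF 107100

CHF 107100 > CHF 76200, so the alternative floor tax is the binding amount.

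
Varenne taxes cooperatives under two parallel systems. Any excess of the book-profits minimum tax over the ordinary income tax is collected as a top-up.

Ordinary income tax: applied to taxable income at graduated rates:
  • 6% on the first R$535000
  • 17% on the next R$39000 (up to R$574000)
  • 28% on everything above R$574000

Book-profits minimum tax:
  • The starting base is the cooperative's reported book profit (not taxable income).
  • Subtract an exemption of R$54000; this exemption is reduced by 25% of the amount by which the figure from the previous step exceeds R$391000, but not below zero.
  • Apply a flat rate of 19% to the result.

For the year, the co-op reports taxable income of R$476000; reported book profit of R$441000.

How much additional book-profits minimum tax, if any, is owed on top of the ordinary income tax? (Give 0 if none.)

Book-profits minimum tax:
  Base (reported book profit): R$441000
  Exemption: R$54000 − 25% × (R$441000 − R$391000) = R$54000 − R$12500 = R$41500
  Base: R$441000 − R$41500 = R$399500
  R$399500 × 19% = R$75905

Ordinary income tax:
  R$476000 × 6% = R$28560

Excess of book-profits minimum tax over ordinary income tax: R$75905 − R$28560 = R$47345.

R$47345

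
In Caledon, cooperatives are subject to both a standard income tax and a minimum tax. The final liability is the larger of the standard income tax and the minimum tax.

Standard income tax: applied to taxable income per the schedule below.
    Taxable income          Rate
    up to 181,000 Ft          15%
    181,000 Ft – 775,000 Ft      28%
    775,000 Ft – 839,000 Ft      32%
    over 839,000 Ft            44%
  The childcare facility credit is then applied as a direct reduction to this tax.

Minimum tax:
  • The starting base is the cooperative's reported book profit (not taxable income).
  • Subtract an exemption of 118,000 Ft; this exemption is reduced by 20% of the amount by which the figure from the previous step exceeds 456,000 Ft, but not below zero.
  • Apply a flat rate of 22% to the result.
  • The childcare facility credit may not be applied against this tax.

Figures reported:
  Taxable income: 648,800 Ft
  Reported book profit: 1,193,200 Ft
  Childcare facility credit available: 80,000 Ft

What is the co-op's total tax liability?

262,504 Ft

Minimum tax:
  Base (reported book profit): 1,193,200 Ft
  Exemption: 20% × (1,193,200 Ft − 456,000 Ft) = 147,440 Ft ≥ 118,000 Ft, so the exemption is fully phased out
  Base: 1,193,200 Ft − 0 Ft = 1,193,200 Ft
  1,193,200 Ft × 22% = 262,504 Ft

Standard income tax:
  181,000 Ft × 15% = 27,150 Ft
  467,800 Ft × 28% = 130,984 Ft
  → 158,134 Ft
  Less childcare facility credit 80,000 Ft → 78,134 Ft

262,504 Ft > 78,134 Ft, so the minimum tax is the binding amount.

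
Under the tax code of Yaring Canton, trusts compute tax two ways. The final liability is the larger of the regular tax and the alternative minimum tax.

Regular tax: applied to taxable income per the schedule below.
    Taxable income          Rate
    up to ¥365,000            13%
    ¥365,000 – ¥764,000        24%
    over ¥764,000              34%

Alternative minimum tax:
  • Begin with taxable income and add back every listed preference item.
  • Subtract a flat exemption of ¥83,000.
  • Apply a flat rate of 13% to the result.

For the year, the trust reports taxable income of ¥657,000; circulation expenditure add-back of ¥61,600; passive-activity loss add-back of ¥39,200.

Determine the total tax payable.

Regular tax:
  ¥365,000 × 13% = ¥47,450
  ¥292,000 × 24% = ¥70,080
  → ¥117,530

Alternative minimum tax:
  Adjusted income: ¥657,000 + ¥61,600 + ¥39,200 = ¥757,800
  Less exemption ¥83,000 → base ¥674,800
  ¥674,800 × 13% = ¥87,724

¥117,530 > ¥87,724, so the regular tax governs.

¥117,530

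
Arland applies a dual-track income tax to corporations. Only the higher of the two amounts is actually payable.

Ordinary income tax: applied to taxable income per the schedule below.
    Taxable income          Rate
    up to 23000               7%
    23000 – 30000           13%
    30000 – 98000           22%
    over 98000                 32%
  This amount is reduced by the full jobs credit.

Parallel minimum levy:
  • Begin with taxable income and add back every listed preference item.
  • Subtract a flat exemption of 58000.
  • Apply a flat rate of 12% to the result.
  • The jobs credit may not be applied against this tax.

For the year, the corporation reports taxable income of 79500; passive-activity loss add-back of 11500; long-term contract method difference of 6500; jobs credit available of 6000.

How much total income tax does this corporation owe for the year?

7410

Parallel minimum levy:
  Adjusted income: 79500 + 11500 + 6500 = 97500
  Less exemption 58000 → base 39500
  39500 × 12% = 4740

Ordinary income tax:
  23000 × 7% = 1610
  7000 × 13% = 910
  49500 × 22% = 10890
  → 13410
  Less jobs credit 6000 → 7410

7410 > 4740, so the ordinary income tax governs.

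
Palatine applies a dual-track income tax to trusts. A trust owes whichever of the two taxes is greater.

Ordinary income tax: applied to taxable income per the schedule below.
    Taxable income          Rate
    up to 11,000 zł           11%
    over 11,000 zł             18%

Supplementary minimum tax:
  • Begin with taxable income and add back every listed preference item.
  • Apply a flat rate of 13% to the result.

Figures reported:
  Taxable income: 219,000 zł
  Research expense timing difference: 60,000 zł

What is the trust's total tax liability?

38,650 zł

Supplementary minimum tax:
  Adjusted income: 219,000 zł + 60,000 zł = 279,000 zł
  279,000 zł × 13% = 36,270 zł

Ordinary income tax:
  11,000 zł × 11% = 1,210 zł
  208,000 zł × 18% = 37,440 zł
  → 38,650 zł

38,650 zł > 36,270 zł, so the ordinary income tax governs.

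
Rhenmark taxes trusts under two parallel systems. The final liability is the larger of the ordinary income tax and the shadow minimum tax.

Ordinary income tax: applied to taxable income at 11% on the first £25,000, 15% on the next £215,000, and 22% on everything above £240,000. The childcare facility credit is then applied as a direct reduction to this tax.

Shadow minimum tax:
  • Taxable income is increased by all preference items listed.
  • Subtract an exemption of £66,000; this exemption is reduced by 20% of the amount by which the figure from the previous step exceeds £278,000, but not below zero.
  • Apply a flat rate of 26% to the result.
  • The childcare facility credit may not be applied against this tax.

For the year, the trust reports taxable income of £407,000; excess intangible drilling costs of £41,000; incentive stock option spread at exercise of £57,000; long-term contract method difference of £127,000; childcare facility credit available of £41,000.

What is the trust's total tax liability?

Ordinary income tax:
  £25,000 × 11% = £2,750
  £215,000 × 15% = £32,250
  £167,000 × 22% = £36,740
  → £71,740
  Less childcare facility credit £41,000 → £30,740

Shadow minimum tax:
  Adjusted income: £407,000 + £41,000 + £57,000 + £127,000 = £632,000
  Exemption: 20% × (£632,000 − £278,000) = £70,800 ≥ £66,000, so the exemption is fully phased out
  Base: £632,000 − £0 = £632,000
  £632,000 × 26% = £164,320

£164,320 > £30,740, so the shadow minimum tax is the binding amount.

£164,320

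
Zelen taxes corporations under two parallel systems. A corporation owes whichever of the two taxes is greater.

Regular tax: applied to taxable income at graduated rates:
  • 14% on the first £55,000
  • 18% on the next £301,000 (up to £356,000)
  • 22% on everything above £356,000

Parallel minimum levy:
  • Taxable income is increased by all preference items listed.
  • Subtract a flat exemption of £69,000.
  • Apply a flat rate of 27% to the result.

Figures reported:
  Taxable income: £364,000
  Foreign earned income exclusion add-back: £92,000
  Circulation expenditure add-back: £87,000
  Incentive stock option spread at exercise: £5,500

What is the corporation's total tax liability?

Parallel minimum levy:
  Adjusted income: £364,000 + £92,000 + £87,000 + £5,500 = £548,500
  Less exemption £69,000 → base £479,500
  £479,500 × 27% = £129,465

Regular tax:
  £55,000 × 14% = £7,700
  £301,000 × 18% = £54,180
  £8,000 × 22% = £1,760
  → £63,640

£129,465 > £63,640, so the parallel minimum levy is the binding amount.

£129,465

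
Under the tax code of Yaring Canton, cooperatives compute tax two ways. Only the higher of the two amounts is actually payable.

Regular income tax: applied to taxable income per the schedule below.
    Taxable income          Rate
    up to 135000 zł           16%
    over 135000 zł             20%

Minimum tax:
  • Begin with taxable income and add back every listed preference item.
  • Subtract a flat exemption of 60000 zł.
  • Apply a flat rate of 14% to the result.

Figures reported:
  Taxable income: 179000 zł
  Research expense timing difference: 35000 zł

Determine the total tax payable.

Minimum tax:
  Adjusted income: 179000 zł + 35000 zł = 214000 zł
  Less exemption 60000 zł → base 154000 zł
  154000 zł × 14% = 21560 zł

Regular income tax:
  135000 zł × 16% = 21600 zł
  44000 zł × 20% = 8800 zł
  → 30400 zł

30400 zł > 21560 zł, so the regular income tax governs.

30400 zł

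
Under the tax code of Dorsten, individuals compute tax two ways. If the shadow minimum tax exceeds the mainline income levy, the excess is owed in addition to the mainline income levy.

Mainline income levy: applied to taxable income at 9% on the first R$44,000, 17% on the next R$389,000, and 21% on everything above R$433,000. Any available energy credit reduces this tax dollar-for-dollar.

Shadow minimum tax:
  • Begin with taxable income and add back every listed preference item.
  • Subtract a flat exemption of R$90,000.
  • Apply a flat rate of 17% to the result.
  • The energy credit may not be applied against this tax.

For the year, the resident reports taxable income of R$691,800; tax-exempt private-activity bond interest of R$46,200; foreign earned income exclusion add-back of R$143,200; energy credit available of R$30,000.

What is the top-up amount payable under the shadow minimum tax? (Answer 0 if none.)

Mainline income levy:
  R$44,000 × 9% = R$3,960
  R$389,000 × 17% = R$66,130
  R$258,800 × 21% = R$54,348
  → R$124,438
  Less energy credit R$30,000 → R$94,438

Shadow minimum tax:
  Adjusted income: R$691,800 + R$46,200 + R$143,200 = R$881,200
  Less exemption R$90,000 → base R$791,200
  R$791,200 × 17% = R$134,504

Excess of shadow minimum tax over mainline income levy: R$134,504 − R$94,438 = R$40,066.

R$40,066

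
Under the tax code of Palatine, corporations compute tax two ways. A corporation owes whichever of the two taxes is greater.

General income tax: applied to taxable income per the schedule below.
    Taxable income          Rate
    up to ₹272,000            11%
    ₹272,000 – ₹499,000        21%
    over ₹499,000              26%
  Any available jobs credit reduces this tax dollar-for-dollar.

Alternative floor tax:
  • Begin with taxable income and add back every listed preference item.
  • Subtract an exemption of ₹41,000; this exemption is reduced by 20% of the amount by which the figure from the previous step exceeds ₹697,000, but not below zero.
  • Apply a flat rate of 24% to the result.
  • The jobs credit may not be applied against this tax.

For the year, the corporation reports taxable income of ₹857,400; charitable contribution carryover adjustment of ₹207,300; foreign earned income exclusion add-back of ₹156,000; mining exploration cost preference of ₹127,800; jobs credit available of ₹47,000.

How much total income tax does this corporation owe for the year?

General income tax:
  ₹272,000 × 11% = ₹29,920
  ₹227,000 × 21% = ₹47,670
  ₹358,400 × 26% = ₹93,184
  → ₹170,774
  Less jobs credit ₹47,000 → ₹123,774

Alternative floor tax:
  Adjusted income: ₹857,400 + ₹207,300 + ₹156,000 + ₹127,800 = ₹1,348,500
  Exemption: 20% × (₹1,348,500 − ₹697,000) = ₹130,300 ≥ ₹41,000, so the exemption is fully phased out
  Base: ₹1,348,500 − ₹0 = ₹1,348,500
  ₹1,348,500 × 24% = ₹323,640

₹323,640 > ₹123,774, so the alternative floor tax is the binding amount.

₹323,640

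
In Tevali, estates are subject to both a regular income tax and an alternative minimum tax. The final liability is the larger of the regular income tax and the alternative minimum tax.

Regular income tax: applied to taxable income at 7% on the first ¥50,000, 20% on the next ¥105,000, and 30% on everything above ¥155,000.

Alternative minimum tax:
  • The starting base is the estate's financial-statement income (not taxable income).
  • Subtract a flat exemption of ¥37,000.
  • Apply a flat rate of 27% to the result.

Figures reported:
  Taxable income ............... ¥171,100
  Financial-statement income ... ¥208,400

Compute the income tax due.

¥46,278

Regular income tax:
  ¥50,000 × 7% = ¥3,500
  ¥105,000 × 20% = ¥21,000
  ¥16,100 × 30% = ¥4,830
  → ¥29,330

Alternative minimum tax:
  Base (financial-statement income): ¥208,400
  Less exemption ¥37,000 → base ¥171,400
  ¥171,400 × 27% = ¥46,278

¥46,278 > ¥29,330, so the alternative minimum tax is the binding amount.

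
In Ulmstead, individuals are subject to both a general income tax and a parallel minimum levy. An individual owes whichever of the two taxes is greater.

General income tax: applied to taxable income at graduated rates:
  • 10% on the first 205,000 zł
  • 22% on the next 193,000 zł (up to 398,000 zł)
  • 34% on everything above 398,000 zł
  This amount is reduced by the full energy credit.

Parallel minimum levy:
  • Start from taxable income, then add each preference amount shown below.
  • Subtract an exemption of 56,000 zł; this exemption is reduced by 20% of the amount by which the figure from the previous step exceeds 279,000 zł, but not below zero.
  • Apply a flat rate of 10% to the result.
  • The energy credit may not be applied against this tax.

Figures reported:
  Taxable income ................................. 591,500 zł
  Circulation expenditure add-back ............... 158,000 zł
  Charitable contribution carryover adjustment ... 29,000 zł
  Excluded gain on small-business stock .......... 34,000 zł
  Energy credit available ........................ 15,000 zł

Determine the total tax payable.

113,750 zł

General income tax:
  205,000 zł × 10% = 20,500 zł
  193,000 zł × 22% = 42,460 zł
  193,500 zł × 34% = 65,790 zł
  → 128,750 zł
  Less energy credit 15,000 zł → 113,750 zł

Parallel minimum levy:
  Adjusted income: 591,500 zł + 158,000 zł + 29,000 zł + 34,000 zł = 812,500 zł
  Exemption: 20% × (812,500 zł − 279,000 zł) = 106,700 zł ≥ 56,000 zł, so the exemption is fully phased out
  Base: 812,500 zł − 0 zł = 812,500 zł
  812,500 zł × 10% = 81,250 zł

113,750 zł > 81,250 zł, so the general income tax governs.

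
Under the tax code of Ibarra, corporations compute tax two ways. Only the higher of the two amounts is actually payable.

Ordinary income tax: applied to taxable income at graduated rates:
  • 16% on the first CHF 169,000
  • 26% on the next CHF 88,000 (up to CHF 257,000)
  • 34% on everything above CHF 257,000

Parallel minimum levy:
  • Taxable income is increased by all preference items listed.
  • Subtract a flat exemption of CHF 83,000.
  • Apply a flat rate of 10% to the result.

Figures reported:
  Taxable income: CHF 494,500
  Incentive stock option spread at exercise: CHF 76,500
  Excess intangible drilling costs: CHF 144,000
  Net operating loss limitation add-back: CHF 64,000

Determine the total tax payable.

CHF 130,670

Ordinary income tax:
  CHF 169,000 × 16% = CHF 27,040
  CHF 88,000 × 26% = CHF 22,880
  CHF 237,500 × 34% = CHF 80,750
  → CHF 130,670

Parallel minimum levy:
  Adjusted income: CHF 494,500 + CHF 76,500 + CHF 144,000 + CHF 64,000 = CHF 779,000
  Less exemption CHF 83,000 → base CHF 696,000
  CHF 696,000 × 10% = CHF 69,600

CHF 130,670 > CHF 69,600, so the ordinary income tax governs.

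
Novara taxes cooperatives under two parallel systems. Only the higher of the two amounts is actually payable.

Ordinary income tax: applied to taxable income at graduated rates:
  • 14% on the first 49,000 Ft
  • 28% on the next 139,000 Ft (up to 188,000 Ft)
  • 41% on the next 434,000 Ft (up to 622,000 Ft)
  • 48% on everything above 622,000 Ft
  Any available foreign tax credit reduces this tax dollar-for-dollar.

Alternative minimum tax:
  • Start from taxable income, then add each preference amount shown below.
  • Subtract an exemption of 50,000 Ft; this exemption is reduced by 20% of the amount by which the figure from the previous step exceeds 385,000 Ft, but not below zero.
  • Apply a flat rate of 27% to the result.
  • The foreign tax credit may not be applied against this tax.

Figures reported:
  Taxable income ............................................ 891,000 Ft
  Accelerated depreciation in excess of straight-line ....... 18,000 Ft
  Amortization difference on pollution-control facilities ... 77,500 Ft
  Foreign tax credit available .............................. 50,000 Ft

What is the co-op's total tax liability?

Ordinary income tax:
  49,000 Ft × 14% = 6,860 Ft
  139,000 Ft × 28% = 38,920 Ft
  434,000 Ft × 41% = 177,940 Ft
  269,000 Ft × 48% = 129,120 Ft
  → 352,840 Ft
  Less foreign tax credit 50,000 Ft → 302,840 Ft

Alternative minimum tax:
  Adjusted income: 891,000 Ft + 18,000 Ft + 77,500 Ft = 986,500 Ft
  Exemption: 20% × (986,500 Ft − 385,000 Ft) = 120,300 Ft ≥ 50,000 Ft, so the exemption is fully phased out
  Base: 986,500 Ft − 0 Ft = 986,500 Ft
  986,500 Ft × 27% = 266,355 Ft

302,840 Ft > 266,355 Ft, so the ordinary income tax governs.

302,840 Ft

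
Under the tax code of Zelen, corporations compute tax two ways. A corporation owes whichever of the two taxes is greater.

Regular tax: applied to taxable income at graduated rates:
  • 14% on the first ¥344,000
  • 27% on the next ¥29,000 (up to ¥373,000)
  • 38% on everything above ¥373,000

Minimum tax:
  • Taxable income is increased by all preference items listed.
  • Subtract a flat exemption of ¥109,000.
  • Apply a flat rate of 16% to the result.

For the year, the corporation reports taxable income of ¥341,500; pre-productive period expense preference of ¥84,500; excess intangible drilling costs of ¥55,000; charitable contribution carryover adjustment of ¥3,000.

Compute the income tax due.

¥60,000

Minimum tax:
  Adjusted income: ¥341,500 + ¥84,500 + ¥55,000 + ¥3,000 = ¥484,000
  Less exemption ¥109,000 → base ¥375,000
  ¥375,000 × 16% = ¥60,000

Regular tax:
  ¥341,500 × 14% = ¥47,810

¥60,000 > ¥47,810, so the minimum tax is the binding amount.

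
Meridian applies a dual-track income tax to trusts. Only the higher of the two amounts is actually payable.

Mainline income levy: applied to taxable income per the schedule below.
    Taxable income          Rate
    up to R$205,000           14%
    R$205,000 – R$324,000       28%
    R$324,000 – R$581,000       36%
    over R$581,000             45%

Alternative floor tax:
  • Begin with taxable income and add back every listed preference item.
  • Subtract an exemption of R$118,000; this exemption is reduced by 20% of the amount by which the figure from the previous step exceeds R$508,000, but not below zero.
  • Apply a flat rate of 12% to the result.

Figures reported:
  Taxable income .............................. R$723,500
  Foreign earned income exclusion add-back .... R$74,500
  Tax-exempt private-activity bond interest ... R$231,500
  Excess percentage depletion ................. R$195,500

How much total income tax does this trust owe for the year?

Mainline income levy:
  R$205,000 × 14% = R$28,700
  R$119,000 × 28% = R$33,320
  R$257,000 × 36% = R$92,520
  R$142,500 × 45% = R$64,125
  → R$218,665

Alternative floor tax:
  Adjusted income: R$723,500 + R$74,500 + R$231,500 + R$195,500 = R$1,225,000
  Exemption: 20% × (R$1,225,000 − R$508,000) = R$143,400 ≥ R$118,000, so the exemption is fully phased out
  Base: R$1,225,000 − R$0 = R$1,225,000
  R$1,225,000 × 12% = R$147,000

R$218,665 > R$147,000, so the mainline income levy governs.

R$218,665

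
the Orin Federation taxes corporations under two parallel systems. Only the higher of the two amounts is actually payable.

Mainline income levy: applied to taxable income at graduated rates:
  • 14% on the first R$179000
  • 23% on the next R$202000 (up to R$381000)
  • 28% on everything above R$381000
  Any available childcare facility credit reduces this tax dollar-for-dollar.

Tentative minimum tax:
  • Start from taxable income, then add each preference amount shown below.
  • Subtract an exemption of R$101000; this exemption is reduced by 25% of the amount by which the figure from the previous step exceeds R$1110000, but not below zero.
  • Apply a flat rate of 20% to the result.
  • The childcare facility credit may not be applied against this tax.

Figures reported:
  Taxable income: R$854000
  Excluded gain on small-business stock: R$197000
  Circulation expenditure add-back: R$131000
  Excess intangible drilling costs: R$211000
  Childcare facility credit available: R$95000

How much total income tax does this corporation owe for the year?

Tentative minimum tax:
  Adjusted income: R$854000 + R$197000 + R$131000 + R$211000 = R$1393000
  Exemption: R$101000 − 25% × (R$1393000 − R$1110000) = R$101000 − R$70750 = R$30250
  Base: R$1393000 − R$30250 = R$1362750
  R$1362750 × 20% = R$272550

Mainline income levy:
  R$179000 × 14% = R$25060
  R$202000 × 23% = R$46460
  R$473000 × 28% = R$132440
  → R$203960
  Less childcare facility credit R$95000 → R$108960

R$272550 > R$108960, so the tentative minimum tax is the binding amount.

R$272550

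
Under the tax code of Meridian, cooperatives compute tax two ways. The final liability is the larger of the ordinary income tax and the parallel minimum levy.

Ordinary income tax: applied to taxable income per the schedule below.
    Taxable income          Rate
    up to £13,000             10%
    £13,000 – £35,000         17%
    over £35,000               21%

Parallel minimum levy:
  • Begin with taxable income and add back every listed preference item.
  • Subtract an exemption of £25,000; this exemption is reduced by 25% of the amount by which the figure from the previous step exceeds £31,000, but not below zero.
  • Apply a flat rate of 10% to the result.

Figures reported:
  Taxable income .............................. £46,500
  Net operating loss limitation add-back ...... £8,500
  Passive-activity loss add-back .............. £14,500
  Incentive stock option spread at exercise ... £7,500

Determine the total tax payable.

Ordinary income tax:
  £13,000 × 10% = £1,300
  £22,000 × 17% = £3,740
  £11,500 × 21% = £2,415
  → £7,455

Parallel minimum levy:
  Adjusted income: £46,500 + £8,500 + £14,500 + £7,500 = £77,000
  Exemption: £25,000 − 25% × (£77,000 − £31,000) = £25,000 − £11,500 = £13,500
  Base: £77,000 − £13,500 = £63,500
  £63,500 × 10% = £6,350

£7,455 > £6,350, so the ordinary income tax governs.

£7,455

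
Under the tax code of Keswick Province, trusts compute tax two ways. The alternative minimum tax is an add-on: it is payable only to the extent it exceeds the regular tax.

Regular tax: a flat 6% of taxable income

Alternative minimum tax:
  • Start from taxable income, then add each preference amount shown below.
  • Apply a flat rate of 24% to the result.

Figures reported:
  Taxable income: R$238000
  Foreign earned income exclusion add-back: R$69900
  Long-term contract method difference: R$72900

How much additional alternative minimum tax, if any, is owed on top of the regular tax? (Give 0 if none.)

R$77112

Alternative minimum tax:
  Adjusted income: R$238000 + R$69900 + R$72900 = R$380800
  R$380800 × 24% = R$91392

Regular tax:
  R$238000 × 6% = R$14280

Excess of alternative minimum tax over regular tax: R$91392 − R$14280 = R$77112.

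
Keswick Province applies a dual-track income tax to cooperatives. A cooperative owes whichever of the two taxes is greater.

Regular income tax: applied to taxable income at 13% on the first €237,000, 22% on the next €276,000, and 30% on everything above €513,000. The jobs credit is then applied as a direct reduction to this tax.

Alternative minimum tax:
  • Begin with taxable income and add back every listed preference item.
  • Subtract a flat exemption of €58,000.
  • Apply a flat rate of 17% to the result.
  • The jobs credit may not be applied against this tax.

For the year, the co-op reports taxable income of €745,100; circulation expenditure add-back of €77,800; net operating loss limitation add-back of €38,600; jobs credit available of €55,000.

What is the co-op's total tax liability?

€136,595

Regular income tax:
  €237,000 × 13% = €30,810
  €276,000 × 22% = €60,720
  €232,100 × 30% = €69,630
  → €161,160
  Less jobs credit €55,000 → €106,160

Alternative minimum tax:
  Adjusted income: €745,100 + €77,800 + €38,600 = €861,500
  Less exemption €58,000 → base €803,500
  €803,500 × 17% = €136,595

€136,595 > €106,160, so the alternative minimum tax is the binding amount.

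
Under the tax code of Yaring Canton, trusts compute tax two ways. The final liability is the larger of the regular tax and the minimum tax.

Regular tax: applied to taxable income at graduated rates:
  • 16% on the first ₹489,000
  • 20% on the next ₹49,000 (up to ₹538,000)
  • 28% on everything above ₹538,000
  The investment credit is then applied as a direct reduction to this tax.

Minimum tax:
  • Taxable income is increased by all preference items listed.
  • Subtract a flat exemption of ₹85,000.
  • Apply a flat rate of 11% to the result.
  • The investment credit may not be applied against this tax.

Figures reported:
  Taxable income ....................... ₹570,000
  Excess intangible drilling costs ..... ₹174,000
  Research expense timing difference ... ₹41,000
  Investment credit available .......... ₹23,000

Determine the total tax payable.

₹77,000

Minimum tax:
  Adjusted income: ₹570,000 + ₹174,000 + ₹41,000 = ₹785,000
  Less exemption ₹85,000 → base ₹700,000
  ₹700,000 × 11% = ₹77,000

Regular tax:
  ₹489,000 × 16% = ₹78,240
  ₹49,000 × 20% = ₹9,800
  ₹32,000 × 28% = ₹8,960
  → ₹97,000
  Less investment credit ₹23,000 → ₹74,000

₹77,000 > ₹74,000, so the minimum tax is the binding amount.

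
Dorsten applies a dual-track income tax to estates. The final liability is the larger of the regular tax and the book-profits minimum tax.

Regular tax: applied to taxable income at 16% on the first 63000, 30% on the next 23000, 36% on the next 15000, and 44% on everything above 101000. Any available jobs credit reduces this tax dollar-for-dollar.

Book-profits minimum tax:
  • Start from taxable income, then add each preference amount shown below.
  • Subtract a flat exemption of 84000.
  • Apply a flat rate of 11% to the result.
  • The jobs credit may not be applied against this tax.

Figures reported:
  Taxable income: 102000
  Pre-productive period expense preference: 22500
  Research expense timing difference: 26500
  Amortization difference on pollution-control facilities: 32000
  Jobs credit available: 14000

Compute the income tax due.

Regular tax:
  63000 × 16% = 10080
  23000 × 30% = 6900
  15000 × 36% = 5400
  1000 × 44% = 440
  → 22820
  Less jobs credit 14000 → 8820

Book-profits minimum tax:
  Adjusted income: 102000 + 22500 + 26500 + 32000 = 183000
  Less exemption 84000 → base 99000
  99000 × 11% = 10890

10890 > 8820, so the book-profits minimum tax is the binding amount.

10890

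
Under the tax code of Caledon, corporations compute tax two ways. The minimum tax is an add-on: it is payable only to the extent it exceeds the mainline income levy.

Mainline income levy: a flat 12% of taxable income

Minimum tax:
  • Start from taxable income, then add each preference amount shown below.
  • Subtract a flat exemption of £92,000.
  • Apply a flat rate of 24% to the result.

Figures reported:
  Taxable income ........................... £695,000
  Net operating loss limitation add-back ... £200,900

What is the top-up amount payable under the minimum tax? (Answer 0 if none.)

£109,536

Mainline income levy:
  £695,000 × 12% = £83,400

Minimum tax:
  Adjusted income: £695,000 + £200,900 = £895,900
  Less exemption £92,000 → base £803,900
  £803,900 × 24% = £192,936

Excess of minimum tax over mainline income levy: £192,936 − £83,400 = £109,536.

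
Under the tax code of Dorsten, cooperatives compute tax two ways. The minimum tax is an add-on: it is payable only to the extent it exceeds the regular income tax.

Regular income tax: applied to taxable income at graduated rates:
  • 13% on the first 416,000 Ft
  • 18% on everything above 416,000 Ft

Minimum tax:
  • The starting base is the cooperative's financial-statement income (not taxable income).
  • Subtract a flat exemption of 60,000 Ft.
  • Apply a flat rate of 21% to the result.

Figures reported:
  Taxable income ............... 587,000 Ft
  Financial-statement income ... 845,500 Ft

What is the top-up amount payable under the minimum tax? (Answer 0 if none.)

Minimum tax:
  Base (financial-statement income): 845,500 Ft
  Less exemption 60,000 Ft → base 785,500 Ft
  785,500 Ft × 21% = 164,955 Ft

Regular income tax:
  416,000 Ft × 13% = 54,080 Ft
  171,000 Ft × 18% = 30,780 Ft
  → 84,860 Ft

Excess of minimum tax over regular income tax: 164,955 Ft − 84,860 Ft = 80,095 Ft.

80,095 Ft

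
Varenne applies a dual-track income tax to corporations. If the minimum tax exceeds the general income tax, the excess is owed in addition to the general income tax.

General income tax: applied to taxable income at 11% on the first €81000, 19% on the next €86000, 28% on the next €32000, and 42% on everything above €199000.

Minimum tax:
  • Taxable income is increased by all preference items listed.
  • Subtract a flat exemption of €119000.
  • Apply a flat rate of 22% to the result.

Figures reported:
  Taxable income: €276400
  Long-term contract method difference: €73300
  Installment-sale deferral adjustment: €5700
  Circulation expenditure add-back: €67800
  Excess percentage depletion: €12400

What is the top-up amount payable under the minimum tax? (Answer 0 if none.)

€2934

General income tax:
  €81000 × 11% = €8910
  €86000 × 19% = €16340
  €32000 × 28% = €8960
  €77400 × 42% = €32508
  → €66718

Minimum tax:
  Adjusted income: €276400 + €73300 + €5700 + €67800 + €12400 = €435600
  Less exemption €119000 → base €316600
  €316600 × 22% = €69652

Excess of minimum tax over general income tax: €69652 − €66718 = €2934.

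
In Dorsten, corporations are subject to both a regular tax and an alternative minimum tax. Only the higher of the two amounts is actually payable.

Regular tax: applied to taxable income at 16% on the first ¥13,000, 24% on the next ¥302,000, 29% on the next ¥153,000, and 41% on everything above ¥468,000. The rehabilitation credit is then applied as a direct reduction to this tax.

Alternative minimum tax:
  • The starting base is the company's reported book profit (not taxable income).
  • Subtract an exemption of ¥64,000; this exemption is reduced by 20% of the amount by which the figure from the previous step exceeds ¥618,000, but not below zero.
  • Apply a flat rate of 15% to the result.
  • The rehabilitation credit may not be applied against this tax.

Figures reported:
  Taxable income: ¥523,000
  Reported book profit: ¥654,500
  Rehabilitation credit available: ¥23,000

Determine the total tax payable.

¥118,480

Alternative minimum tax:
  Base (reported book profit): ¥654,500
  Exemption: ¥64,000 − 20% × (¥654,500 − ¥618,000) = ¥64,000 − ¥7,300 = ¥56,700
  Base: ¥654,500 − ¥56,700 = ¥597,800
  ¥597,800 × 15% = ¥89,670

Regular tax:
  ¥13,000 × 16% = ¥2,080
  ¥302,000 × 24% = ¥72,480
  ¥153,000 × 29% = ¥44,370
  ¥55,000 × 41% = ¥22,550
  → ¥141,480
  Less rehabilitation credit ¥23,000 → ¥118,480

¥118,480 > ¥89,670, so the regular tax governs.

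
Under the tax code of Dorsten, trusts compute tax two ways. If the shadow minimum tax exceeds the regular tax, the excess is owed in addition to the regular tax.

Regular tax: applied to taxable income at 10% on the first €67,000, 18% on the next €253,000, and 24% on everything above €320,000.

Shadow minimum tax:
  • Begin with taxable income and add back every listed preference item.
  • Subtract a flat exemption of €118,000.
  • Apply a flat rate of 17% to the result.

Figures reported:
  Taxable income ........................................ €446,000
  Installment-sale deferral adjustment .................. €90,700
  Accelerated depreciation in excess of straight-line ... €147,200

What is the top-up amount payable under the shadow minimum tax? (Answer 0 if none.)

Shadow minimum tax:
  Adjusted income: €446,000 + €90,700 + €147,200 = €683,900
  Less exemption €118,000 → base €565,900
  €565,900 × 17% = €96,203

Regular tax:
  €67,000 × 10% = €6,700
  €253,000 × 18% = €45,540
  €126,000 × 24% = €30,240
  → €82,480

Excess of shadow minimum tax over regular tax: €96,203 − €82,480 = €13,723.

€13,723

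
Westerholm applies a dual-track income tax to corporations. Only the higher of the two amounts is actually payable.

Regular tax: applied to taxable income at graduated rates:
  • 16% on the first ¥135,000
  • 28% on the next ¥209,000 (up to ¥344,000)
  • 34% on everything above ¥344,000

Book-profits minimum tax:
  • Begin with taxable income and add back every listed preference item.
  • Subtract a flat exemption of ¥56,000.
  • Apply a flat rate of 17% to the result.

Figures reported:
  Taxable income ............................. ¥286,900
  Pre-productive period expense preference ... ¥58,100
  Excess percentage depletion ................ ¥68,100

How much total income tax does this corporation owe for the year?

Book-profits minimum tax:
  Adjusted income: ¥286,900 + ¥58,100 + ¥68,100 = ¥413,100
  Less exemption ¥56,000 → base ¥357,100
  ¥357,100 × 17% = ¥60,707

Regular tax:
  ¥135,000 × 16% = ¥21,600
  ¥151,900 × 28% = ¥42,532
  → ¥64,132

¥64,132 > ¥60,707, so the regular tax governs.

¥64,132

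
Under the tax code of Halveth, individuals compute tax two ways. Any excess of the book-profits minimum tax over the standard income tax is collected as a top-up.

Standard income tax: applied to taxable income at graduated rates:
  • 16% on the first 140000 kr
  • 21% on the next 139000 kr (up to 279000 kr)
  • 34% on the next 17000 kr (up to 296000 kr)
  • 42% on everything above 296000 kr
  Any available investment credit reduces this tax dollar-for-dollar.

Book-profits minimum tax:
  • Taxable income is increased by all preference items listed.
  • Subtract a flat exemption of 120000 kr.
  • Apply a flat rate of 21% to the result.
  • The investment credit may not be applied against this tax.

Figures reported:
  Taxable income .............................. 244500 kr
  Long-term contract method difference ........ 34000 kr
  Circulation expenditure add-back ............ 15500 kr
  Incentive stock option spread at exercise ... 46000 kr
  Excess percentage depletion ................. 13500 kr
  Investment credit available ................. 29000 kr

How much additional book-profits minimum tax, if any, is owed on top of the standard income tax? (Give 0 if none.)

33690 kr

Standard income tax:
  140000 kr × 16% = 22400 kr
  104500 kr × 21% = 21945 kr
  → 44345 kr
  Less investment credit 29000 kr → 15345 kr

Book-profits minimum tax:
  Adjusted income: 244500 kr + 34000 kr + 15500 kr + 46000 kr + 13500 kr = 353500 kr
  Less exemption 120000 kr → base 233500 kr
  233500 kr × 21% = 49035 kr

Excess of book-profits minimum tax over standard income tax: 49035 kr − 15345 kr = 33690 kr.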